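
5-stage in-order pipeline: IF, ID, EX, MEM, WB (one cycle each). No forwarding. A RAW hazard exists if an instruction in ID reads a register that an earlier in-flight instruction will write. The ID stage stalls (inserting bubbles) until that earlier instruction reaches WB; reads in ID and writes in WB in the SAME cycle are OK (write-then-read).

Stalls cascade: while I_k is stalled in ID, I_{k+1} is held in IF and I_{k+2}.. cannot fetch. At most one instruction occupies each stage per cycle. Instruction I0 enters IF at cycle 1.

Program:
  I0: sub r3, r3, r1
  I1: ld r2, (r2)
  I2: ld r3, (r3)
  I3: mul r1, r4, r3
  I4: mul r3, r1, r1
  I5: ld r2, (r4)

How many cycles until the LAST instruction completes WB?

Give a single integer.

I0 sub r3 <- r3,r1: IF@1 ID@2 stall=0 (-) EX@3 MEM@4 WB@5
I1 ld r2 <- r2: IF@2 ID@3 stall=0 (-) EX@4 MEM@5 WB@6
I2 ld r3 <- r3: IF@3 ID@4 stall=1 (RAW on I0.r3 (WB@5)) EX@6 MEM@7 WB@8
I3 mul r1 <- r4,r3: IF@4 ID@6 stall=2 (RAW on I2.r3 (WB@8)) EX@9 MEM@10 WB@11
I4 mul r3 <- r1,r1: IF@6 ID@9 stall=2 (RAW on I3.r1 (WB@11)) EX@12 MEM@13 WB@14
I5 ld r2 <- r4: IF@9 ID@12 stall=0 (-) EX@13 MEM@14 WB@15

Answer: 15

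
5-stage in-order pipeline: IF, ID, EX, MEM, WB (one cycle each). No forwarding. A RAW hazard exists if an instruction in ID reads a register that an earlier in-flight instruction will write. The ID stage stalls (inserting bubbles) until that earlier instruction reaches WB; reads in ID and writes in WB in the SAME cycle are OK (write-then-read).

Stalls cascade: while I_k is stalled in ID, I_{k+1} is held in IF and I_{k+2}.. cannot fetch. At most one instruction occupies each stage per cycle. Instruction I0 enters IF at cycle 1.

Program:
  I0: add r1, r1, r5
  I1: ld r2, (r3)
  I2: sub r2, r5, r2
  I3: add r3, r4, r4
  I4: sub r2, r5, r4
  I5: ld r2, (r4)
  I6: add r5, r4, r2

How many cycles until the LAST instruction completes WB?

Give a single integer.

Answer: 15

Derivation:
I0 add r1 <- r1,r5: IF@1 ID@2 stall=0 (-) EX@3 MEM@4 WB@5
I1 ld r2 <- r3: IF@2 ID@3 stall=0 (-) EX@4 MEM@5 WB@6
I2 sub r2 <- r5,r2: IF@3 ID@4 stall=2 (RAW on I1.r2 (WB@6)) EX@7 MEM@8 WB@9
I3 add r3 <- r4,r4: IF@4 ID@7 stall=0 (-) EX@8 MEM@9 WB@10
I4 sub r2 <- r5,r4: IF@7 ID@8 stall=0 (-) EX@9 MEM@10 WB@11
I5 ld r2 <- r4: IF@8 ID@9 stall=0 (-) EX@10 MEM@11 WB@12
I6 add r5 <- r4,r2: IF@9 ID@10 stall=2 (RAW on I5.r2 (WB@12)) EX@13 MEM@14 WB@15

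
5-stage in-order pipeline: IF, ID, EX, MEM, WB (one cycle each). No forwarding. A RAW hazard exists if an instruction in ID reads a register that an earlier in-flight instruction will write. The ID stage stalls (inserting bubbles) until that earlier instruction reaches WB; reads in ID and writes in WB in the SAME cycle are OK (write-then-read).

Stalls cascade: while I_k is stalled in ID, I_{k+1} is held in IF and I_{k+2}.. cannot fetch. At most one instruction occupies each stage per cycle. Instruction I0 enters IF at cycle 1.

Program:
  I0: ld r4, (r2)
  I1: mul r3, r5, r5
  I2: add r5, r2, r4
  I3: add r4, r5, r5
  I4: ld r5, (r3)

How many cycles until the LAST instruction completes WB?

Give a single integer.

I0 ld r4 <- r2: IF@1 ID@2 stall=0 (-) EX@3 MEM@4 WB@5
I1 mul r3 <- r5,r5: IF@2 ID@3 stall=0 (-) EX@4 MEM@5 WB@6
I2 add r5 <- r2,r4: IF@3 ID@4 stall=1 (RAW on I0.r4 (WB@5)) EX@6 MEM@7 WB@8
I3 add r4 <- r5,r5: IF@4 ID@6 stall=2 (RAW on I2.r5 (WB@8)) EX@9 MEM@10 WB@11
I4 ld r5 <- r3: IF@6 ID@9 stall=0 (-) EX@10 MEM@11 WB@12

Answer: 12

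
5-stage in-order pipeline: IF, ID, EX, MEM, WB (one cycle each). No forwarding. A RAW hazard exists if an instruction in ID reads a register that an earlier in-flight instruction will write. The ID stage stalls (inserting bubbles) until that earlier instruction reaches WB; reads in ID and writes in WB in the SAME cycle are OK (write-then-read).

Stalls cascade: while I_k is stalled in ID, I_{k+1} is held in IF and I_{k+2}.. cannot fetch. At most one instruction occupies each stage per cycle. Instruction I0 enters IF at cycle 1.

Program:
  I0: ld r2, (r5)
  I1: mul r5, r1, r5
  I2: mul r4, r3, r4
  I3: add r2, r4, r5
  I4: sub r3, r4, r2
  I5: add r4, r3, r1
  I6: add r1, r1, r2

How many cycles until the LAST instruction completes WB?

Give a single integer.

Answer: 17

Derivation:
I0 ld r2 <- r5: IF@1 ID@2 stall=0 (-) EX@3 MEM@4 WB@5
I1 mul r5 <- r1,r5: IF@2 ID@3 stall=0 (-) EX@4 MEM@5 WB@6
I2 mul r4 <- r3,r4: IF@3 ID@4 stall=0 (-) EX@5 MEM@6 WB@7
I3 add r2 <- r4,r5: IF@4 ID@5 stall=2 (RAW on I2.r4 (WB@7)) EX@8 MEM@9 WB@10
I4 sub r3 <- r4,r2: IF@5 ID@8 stall=2 (RAW on I3.r2 (WB@10)) EX@11 MEM@12 WB@13
I5 add r4 <- r3,r1: IF@8 ID@11 stall=2 (RAW on I4.r3 (WB@13)) EX@14 MEM@15 WB@16
I6 add r1 <- r1,r2: IF@11 ID@14 stall=0 (-) EX@15 MEM@16 WB@17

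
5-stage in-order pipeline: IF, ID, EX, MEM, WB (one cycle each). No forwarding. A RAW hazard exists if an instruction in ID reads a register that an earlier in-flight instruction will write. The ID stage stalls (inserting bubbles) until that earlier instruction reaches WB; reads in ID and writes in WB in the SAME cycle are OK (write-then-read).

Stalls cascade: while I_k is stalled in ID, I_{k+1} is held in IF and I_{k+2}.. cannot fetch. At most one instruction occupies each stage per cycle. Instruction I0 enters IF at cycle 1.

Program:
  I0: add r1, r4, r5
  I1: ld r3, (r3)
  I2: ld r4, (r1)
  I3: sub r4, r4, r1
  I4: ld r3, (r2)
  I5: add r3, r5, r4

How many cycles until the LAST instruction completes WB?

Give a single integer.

Answer: 14

Derivation:
I0 add r1 <- r4,r5: IF@1 ID@2 stall=0 (-) EX@3 MEM@4 WB@5
I1 ld r3 <- r3: IF@2 ID@3 stall=0 (-) EX@4 MEM@5 WB@6
I2 ld r4 <- r1: IF@3 ID@4 stall=1 (RAW on I0.r1 (WB@5)) EX@6 MEM@7 WB@8
I3 sub r4 <- r4,r1: IF@4 ID@6 stall=2 (RAW on I2.r4 (WB@8)) EX@9 MEM@10 WB@11
I4 ld r3 <- r2: IF@6 ID@9 stall=0 (-) EX@10 MEM@11 WB@12
I5 add r3 <- r5,r4: IF@9 ID@10 stall=1 (RAW on I3.r4 (WB@11)) EX@12 MEM@13 WB@14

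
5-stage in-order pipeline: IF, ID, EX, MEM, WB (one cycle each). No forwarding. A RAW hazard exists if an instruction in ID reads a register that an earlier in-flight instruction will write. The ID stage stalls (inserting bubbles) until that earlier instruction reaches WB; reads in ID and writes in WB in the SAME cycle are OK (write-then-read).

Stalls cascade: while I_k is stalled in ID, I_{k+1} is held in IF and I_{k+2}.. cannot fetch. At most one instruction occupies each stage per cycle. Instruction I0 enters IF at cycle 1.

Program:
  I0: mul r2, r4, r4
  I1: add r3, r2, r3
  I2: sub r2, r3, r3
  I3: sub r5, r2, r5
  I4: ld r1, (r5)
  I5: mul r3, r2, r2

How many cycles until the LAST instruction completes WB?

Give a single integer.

I0 mul r2 <- r4,r4: IF@1 ID@2 stall=0 (-) EX@3 MEM@4 WB@5
I1 add r3 <- r2,r3: IF@2 ID@3 stall=2 (RAW on I0.r2 (WB@5)) EX@6 MEM@7 WB@8
I2 sub r2 <- r3,r3: IF@3 ID@6 stall=2 (RAW on I1.r3 (WB@8)) EX@9 MEM@10 WB@11
I3 sub r5 <- r2,r5: IF@6 ID@9 stall=2 (RAW on I2.r2 (WB@11)) EX@12 MEM@13 WB@14
I4 ld r1 <- r5: IF@9 ID@12 stall=2 (RAW on I3.r5 (WB@14)) EX@15 MEM@16 WB@17
I5 mul r3 <- r2,r2: IF@12 ID@15 stall=0 (-) EX@16 MEM@17 WB@18

Answer: 18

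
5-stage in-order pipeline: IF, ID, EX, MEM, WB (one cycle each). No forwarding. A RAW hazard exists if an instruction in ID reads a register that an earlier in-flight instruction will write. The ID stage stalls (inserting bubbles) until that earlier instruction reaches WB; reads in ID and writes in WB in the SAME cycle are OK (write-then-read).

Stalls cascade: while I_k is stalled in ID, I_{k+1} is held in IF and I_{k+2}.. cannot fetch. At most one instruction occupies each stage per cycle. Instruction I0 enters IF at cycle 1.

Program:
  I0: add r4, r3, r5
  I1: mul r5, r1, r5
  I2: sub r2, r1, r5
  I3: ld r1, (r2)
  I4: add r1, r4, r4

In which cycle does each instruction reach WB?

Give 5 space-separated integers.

I0 add r4 <- r3,r5: IF@1 ID@2 stall=0 (-) EX@3 MEM@4 WB@5
I1 mul r5 <- r1,r5: IF@2 ID@3 stall=0 (-) EX@4 MEM@5 WB@6
I2 sub r2 <- r1,r5: IF@3 ID@4 stall=2 (RAW on I1.r5 (WB@6)) EX@7 MEM@8 WB@9
I3 ld r1 <- r2: IF@4 ID@7 stall=2 (RAW on I2.r2 (WB@9)) EX@10 MEM@11 WB@12
I4 add r1 <- r4,r4: IF@7 ID@10 stall=0 (-) EX@11 MEM@12 WB@13

Answer: 5 6 9 12 13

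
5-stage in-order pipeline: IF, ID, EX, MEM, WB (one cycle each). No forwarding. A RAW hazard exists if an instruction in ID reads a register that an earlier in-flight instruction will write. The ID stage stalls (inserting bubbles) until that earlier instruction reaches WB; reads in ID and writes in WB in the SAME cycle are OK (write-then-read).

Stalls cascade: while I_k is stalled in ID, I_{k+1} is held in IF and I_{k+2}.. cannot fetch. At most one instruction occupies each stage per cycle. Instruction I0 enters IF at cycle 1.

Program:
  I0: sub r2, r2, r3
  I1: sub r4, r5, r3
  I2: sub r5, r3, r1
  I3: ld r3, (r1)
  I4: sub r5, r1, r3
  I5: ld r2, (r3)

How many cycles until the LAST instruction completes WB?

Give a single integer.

Answer: 12

Derivation:
I0 sub r2 <- r2,r3: IF@1 ID@2 stall=0 (-) EX@3 MEM@4 WB@5
I1 sub r4 <- r5,r3: IF@2 ID@3 stall=0 (-) EX@4 MEM@5 WB@6
I2 sub r5 <- r3,r1: IF@3 ID@4 stall=0 (-) EX@5 MEM@6 WB@7
I3 ld r3 <- r1: IF@4 ID@5 stall=0 (-) EX@6 MEM@7 WB@8
I4 sub r5 <- r1,r3: IF@5 ID@6 stall=2 (RAW on I3.r3 (WB@8)) EX@9 MEM@10 WB@11
I5 ld r2 <- r3: IF@6 ID@9 stall=0 (-) EX@10 MEM@11 WB@12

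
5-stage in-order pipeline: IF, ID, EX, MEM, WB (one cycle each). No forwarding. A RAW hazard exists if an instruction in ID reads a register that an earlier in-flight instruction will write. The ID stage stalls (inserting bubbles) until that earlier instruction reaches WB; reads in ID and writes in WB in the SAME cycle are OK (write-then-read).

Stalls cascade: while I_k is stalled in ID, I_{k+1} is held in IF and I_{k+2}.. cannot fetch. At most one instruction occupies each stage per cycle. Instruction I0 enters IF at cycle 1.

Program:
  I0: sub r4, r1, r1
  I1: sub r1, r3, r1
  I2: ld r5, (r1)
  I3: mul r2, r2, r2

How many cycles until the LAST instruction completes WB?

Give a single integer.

I0 sub r4 <- r1,r1: IF@1 ID@2 stall=0 (-) EX@3 MEM@4 WB@5
I1 sub r1 <- r3,r1: IF@2 ID@3 stall=0 (-) EX@4 MEM@5 WB@6
I2 ld r5 <- r1: IF@3 ID@4 stall=2 (RAW on I1.r1 (WB@6)) EX@7 MEM@8 WB@9
I3 mul r2 <- r2,r2: IF@4 ID@7 stall=0 (-) EX@8 MEM@9 WB@10

Answer: 10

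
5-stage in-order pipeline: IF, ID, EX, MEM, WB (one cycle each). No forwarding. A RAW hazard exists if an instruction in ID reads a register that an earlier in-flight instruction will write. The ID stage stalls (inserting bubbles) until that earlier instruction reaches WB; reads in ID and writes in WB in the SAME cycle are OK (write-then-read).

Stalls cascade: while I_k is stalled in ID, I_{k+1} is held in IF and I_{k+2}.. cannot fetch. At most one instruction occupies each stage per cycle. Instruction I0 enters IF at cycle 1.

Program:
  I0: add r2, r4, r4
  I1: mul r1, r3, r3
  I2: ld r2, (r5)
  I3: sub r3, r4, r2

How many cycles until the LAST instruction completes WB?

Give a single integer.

I0 add r2 <- r4,r4: IF@1 ID@2 stall=0 (-) EX@3 MEM@4 WB@5
I1 mul r1 <- r3,r3: IF@2 ID@3 stall=0 (-) EX@4 MEM@5 WB@6
I2 ld r2 <- r5: IF@3 ID@4 stall=0 (-) EX@5 MEM@6 WB@7
I3 sub r3 <- r4,r2: IF@4 ID@5 stall=2 (RAW on I2.r2 (WB@7)) EX@8 MEM@9 WB@10

Answer: 10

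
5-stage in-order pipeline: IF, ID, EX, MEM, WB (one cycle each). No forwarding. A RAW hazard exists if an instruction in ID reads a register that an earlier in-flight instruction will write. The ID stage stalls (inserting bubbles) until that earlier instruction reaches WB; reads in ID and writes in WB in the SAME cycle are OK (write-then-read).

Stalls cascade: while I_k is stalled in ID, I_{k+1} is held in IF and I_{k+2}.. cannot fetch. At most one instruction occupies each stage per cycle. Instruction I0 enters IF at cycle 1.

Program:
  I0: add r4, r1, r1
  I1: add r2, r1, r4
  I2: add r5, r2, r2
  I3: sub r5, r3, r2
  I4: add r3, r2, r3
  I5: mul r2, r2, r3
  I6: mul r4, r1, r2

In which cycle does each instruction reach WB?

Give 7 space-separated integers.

I0 add r4 <- r1,r1: IF@1 ID@2 stall=0 (-) EX@3 MEM@4 WB@5
I1 add r2 <- r1,r4: IF@2 ID@3 stall=2 (RAW on I0.r4 (WB@5)) EX@6 MEM@7 WB@8
I2 add r5 <- r2,r2: IF@3 ID@6 stall=2 (RAW on I1.r2 (WB@8)) EX@9 MEM@10 WB@11
I3 sub r5 <- r3,r2: IF@6 ID@9 stall=0 (-) EX@10 MEM@11 WB@12
I4 add r3 <- r2,r3: IF@9 ID@10 stall=0 (-) EX@11 MEM@12 WB@13
I5 mul r2 <- r2,r3: IF@10 ID@11 stall=2 (RAW on I4.r3 (WB@13)) EX@14 MEM@15 WB@16
I6 mul r4 <- r1,r2: IF@11 ID@14 stall=2 (RAW on I5.r2 (WB@16)) EX@17 MEM@18 WB@19

Answer: 5 8 11 12 13 16 19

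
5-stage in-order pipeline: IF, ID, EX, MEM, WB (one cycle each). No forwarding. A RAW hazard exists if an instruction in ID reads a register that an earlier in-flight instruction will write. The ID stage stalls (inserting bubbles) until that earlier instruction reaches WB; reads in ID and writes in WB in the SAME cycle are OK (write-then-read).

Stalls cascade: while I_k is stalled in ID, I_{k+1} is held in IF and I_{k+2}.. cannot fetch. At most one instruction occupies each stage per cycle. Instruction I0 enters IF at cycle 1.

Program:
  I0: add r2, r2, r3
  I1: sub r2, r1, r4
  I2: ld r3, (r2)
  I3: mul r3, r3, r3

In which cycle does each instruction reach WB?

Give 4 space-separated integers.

I0 add r2 <- r2,r3: IF@1 ID@2 stall=0 (-) EX@3 MEM@4 WB@5
I1 sub r2 <- r1,r4: IF@2 ID@3 stall=0 (-) EX@4 MEM@5 WB@6
I2 ld r3 <- r2: IF@3 ID@4 stall=2 (RAW on I1.r2 (WB@6)) EX@7 MEM@8 WB@9
I3 mul r3 <- r3,r3: IF@4 ID@7 stall=2 (RAW on I2.r3 (WB@9)) EX@10 MEM@11 WB@12

Answer: 5 6 9 12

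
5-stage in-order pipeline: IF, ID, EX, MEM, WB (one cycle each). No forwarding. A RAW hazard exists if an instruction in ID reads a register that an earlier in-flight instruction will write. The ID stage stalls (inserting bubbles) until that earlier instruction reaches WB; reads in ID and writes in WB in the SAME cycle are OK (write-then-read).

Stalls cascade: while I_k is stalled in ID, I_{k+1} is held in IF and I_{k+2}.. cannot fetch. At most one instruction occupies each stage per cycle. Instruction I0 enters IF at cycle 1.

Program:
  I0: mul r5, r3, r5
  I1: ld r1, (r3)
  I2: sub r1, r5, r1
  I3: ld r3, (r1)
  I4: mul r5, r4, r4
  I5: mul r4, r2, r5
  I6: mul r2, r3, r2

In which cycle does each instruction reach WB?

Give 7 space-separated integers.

I0 mul r5 <- r3,r5: IF@1 ID@2 stall=0 (-) EX@3 MEM@4 WB@5
I1 ld r1 <- r3: IF@2 ID@3 stall=0 (-) EX@4 MEM@5 WB@6
I2 sub r1 <- r5,r1: IF@3 ID@4 stall=2 (RAW on I1.r1 (WB@6)) EX@7 MEM@8 WB@9
I3 ld r3 <- r1: IF@4 ID@7 stall=2 (RAW on I2.r1 (WB@9)) EX@10 MEM@11 WB@12
I4 mul r5 <- r4,r4: IF@7 ID@10 stall=0 (-) EX@11 MEM@12 WB@13
I5 mul r4 <- r2,r5: IF@10 ID@11 stall=2 (RAW on I4.r5 (WB@13)) EX@14 MEM@15 WB@16
I6 mul r2 <- r3,r2: IF@11 ID@14 stall=0 (-) EX@15 MEM@16 WB@17

Answer: 5 6 9 12 13 16 17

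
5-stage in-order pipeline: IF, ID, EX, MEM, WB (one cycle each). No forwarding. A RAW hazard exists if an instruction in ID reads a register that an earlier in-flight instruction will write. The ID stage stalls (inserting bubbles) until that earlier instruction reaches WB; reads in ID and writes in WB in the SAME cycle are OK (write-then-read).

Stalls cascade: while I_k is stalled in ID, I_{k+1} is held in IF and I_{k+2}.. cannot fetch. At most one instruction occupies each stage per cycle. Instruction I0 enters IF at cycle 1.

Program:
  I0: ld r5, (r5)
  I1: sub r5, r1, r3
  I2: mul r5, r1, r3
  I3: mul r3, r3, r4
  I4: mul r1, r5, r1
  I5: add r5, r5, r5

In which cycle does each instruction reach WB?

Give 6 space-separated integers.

Answer: 5 6 7 8 10 11

Derivation:
I0 ld r5 <- r5: IF@1 ID@2 stall=0 (-) EX@3 MEM@4 WB@5
I1 sub r5 <- r1,r3: IF@2 ID@3 stall=0 (-) EX@4 MEM@5 WB@6
I2 mul r5 <- r1,r3: IF@3 ID@4 stall=0 (-) EX@5 MEM@6 WB@7
I3 mul r3 <- r3,r4: IF@4 ID@5 stall=0 (-) EX@6 MEM@7 WB@8
I4 mul r1 <- r5,r1: IF@5 ID@6 stall=1 (RAW on I2.r5 (WB@7)) EX@8 MEM@9 WB@10
I5 add r5 <- r5,r5: IF@6 ID@8 stall=0 (-) EX@9 MEM@10 WB@11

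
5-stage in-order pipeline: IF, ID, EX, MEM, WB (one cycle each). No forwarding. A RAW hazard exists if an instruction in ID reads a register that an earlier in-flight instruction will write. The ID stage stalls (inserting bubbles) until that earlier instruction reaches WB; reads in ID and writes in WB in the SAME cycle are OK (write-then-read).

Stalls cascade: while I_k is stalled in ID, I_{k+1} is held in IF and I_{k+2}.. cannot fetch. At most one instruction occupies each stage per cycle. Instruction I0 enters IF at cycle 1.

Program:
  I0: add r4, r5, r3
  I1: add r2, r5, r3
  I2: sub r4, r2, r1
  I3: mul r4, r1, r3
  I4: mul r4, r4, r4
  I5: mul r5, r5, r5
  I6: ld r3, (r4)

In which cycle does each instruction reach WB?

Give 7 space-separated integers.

Answer: 5 6 9 10 13 14 16

Derivation:
I0 add r4 <- r5,r3: IF@1 ID@2 stall=0 (-) EX@3 MEM@4 WB@5
I1 add r2 <- r5,r3: IF@2 ID@3 stall=0 (-) EX@4 MEM@5 WB@6
I2 sub r4 <- r2,r1: IF@3 ID@4 stall=2 (RAW on I1.r2 (WB@6)) EX@7 MEM@8 WB@9
I3 mul r4 <- r1,r3: IF@4 ID@7 stall=0 (-) EX@8 MEM@9 WB@10
I4 mul r4 <- r4,r4: IF@7 ID@8 stall=2 (RAW on I3.r4 (WB@10)) EX@11 MEM@12 WB@13
I5 mul r5 <- r5,r5: IF@8 ID@11 stall=0 (-) EX@12 MEM@13 WB@14
I6 ld r3 <- r4: IF@11 ID@12 stall=1 (RAW on I4.r4 (WB@13)) EX@14 MEM@15 WB@16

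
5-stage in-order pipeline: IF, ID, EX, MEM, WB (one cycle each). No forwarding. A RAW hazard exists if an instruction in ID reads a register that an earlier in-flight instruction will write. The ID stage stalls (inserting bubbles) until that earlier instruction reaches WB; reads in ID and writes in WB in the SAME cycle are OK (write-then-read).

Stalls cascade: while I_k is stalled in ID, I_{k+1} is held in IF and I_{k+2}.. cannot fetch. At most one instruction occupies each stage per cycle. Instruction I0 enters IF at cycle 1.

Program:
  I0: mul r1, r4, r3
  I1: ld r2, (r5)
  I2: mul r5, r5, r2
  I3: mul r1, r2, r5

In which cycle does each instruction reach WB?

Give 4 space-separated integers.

Answer: 5 6 9 12

Derivation:
I0 mul r1 <- r4,r3: IF@1 ID@2 stall=0 (-) EX@3 MEM@4 WB@5
I1 ld r2 <- r5: IF@2 ID@3 stall=0 (-) EX@4 MEM@5 WB@6
I2 mul r5 <- r5,r2: IF@3 ID@4 stall=2 (RAW on I1.r2 (WB@6)) EX@7 MEM@8 WB@9
I3 mul r1 <- r2,r5: IF@4 ID@7 stall=2 (RAW on I2.r5 (WB@9)) EX@10 MEM@11 WB@12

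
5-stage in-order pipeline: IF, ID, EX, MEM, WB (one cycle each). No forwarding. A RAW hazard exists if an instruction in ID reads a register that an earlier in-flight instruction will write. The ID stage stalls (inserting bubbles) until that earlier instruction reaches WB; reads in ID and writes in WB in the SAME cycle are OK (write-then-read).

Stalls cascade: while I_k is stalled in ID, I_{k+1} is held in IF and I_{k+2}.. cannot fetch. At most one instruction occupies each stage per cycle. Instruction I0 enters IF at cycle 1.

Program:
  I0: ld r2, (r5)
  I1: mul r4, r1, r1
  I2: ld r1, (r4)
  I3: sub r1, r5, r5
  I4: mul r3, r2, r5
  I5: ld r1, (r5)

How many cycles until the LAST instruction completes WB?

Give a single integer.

I0 ld r2 <- r5: IF@1 ID@2 stall=0 (-) EX@3 MEM@4 WB@5
I1 mul r4 <- r1,r1: IF@2 ID@3 stall=0 (-) EX@4 MEM@5 WB@6
I2 ld r1 <- r4: IF@3 ID@4 stall=2 (RAW on I1.r4 (WB@6)) EX@7 MEM@8 WB@9
I3 sub r1 <- r5,r5: IF@4 ID@7 stall=0 (-) EX@8 MEM@9 WB@10
I4 mul r3 <- r2,r5: IF@7 ID@8 stall=0 (-) EX@9 MEM@10 WB@11
I5 ld r1 <- r5: IF@8 ID@9 stall=0 (-) EX@10 MEM@11 WB@12

Answer: 12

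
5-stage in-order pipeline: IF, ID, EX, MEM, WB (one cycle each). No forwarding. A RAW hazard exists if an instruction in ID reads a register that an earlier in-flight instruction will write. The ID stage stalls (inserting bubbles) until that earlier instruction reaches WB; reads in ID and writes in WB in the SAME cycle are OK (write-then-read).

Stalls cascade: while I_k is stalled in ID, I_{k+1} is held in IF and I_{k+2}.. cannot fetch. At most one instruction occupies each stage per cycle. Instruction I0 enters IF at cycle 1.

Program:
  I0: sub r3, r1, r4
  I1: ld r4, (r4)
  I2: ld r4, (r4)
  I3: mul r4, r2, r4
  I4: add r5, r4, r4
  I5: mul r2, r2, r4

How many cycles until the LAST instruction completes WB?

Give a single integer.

Answer: 16

Derivation:
I0 sub r3 <- r1,r4: IF@1 ID@2 stall=0 (-) EX@3 MEM@4 WB@5
I1 ld r4 <- r4: IF@2 ID@3 stall=0 (-) EX@4 MEM@5 WB@6
I2 ld r4 <- r4: IF@3 ID@4 stall=2 (RAW on I1.r4 (WB@6)) EX@7 MEM@8 WB@9
I3 mul r4 <- r2,r4: IF@4 ID@7 stall=2 (RAW on I2.r4 (WB@9)) EX@10 MEM@11 WB@12
I4 add r5 <- r4,r4: IF@7 ID@10 stall=2 (RAW on I3.r4 (WB@12)) EX@13 MEM@14 WB@15
I5 mul r2 <- r2,r4: IF@10 ID@13 stall=0 (-) EX@14 MEM@15 WB@16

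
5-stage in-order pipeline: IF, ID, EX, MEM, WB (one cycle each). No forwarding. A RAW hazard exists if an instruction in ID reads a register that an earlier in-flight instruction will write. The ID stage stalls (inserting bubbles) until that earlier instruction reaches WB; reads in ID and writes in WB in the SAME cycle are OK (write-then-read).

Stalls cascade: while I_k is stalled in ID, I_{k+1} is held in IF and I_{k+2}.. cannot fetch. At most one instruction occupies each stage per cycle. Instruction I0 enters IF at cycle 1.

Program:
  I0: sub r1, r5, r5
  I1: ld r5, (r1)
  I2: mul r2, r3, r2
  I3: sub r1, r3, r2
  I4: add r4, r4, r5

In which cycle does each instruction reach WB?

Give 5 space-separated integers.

I0 sub r1 <- r5,r5: IF@1 ID@2 stall=0 (-) EX@3 MEM@4 WB@5
I1 ld r5 <- r1: IF@2 ID@3 stall=2 (RAW on I0.r1 (WB@5)) EX@6 MEM@7 WB@8
I2 mul r2 <- r3,r2: IF@3 ID@6 stall=0 (-) EX@7 MEM@8 WB@9
I3 sub r1 <- r3,r2: IF@6 ID@7 stall=2 (RAW on I2.r2 (WB@9)) EX@10 MEM@11 WB@12
I4 add r4 <- r4,r5: IF@7 ID@10 stall=0 (-) EX@11 MEM@12 WB@13

Answer: 5 8 9 12 13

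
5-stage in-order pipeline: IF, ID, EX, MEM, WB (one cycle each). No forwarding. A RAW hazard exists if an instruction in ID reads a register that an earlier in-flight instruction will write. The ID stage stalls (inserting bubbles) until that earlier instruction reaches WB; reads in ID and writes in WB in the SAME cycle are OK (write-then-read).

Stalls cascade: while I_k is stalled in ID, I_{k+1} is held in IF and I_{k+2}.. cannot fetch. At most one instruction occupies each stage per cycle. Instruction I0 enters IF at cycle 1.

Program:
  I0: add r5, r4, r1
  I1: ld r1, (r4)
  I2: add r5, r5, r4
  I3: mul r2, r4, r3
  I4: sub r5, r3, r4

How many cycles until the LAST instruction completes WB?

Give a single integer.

Answer: 10

Derivation:
I0 add r5 <- r4,r1: IF@1 ID@2 stall=0 (-) EX@3 MEM@4 WB@5
I1 ld r1 <- r4: IF@2 ID@3 stall=0 (-) EX@4 MEM@5 WB@6
I2 add r5 <- r5,r4: IF@3 ID@4 stall=1 (RAW on I0.r5 (WB@5)) EX@6 MEM@7 WB@8
I3 mul r2 <- r4,r3: IF@4 ID@6 stall=0 (-) EX@7 MEM@8 WB@9
I4 sub r5 <- r3,r4: IF@6 ID@7 stall=0 (-) EX@8 MEM@9 WB@10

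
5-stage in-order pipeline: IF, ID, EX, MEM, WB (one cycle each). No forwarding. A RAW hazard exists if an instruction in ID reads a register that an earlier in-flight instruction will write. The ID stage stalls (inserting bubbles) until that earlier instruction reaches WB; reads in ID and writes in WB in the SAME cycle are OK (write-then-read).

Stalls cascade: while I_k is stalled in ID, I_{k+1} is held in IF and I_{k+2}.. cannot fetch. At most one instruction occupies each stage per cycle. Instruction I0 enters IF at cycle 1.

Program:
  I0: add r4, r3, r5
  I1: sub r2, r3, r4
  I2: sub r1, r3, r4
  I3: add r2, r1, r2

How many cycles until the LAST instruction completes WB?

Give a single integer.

Answer: 12

Derivation:
I0 add r4 <- r3,r5: IF@1 ID@2 stall=0 (-) EX@3 MEM@4 WB@5
I1 sub r2 <- r3,r4: IF@2 ID@3 stall=2 (RAW on I0.r4 (WB@5)) EX@6 MEM@7 WB@8
I2 sub r1 <- r3,r4: IF@3 ID@6 stall=0 (-) EX@7 MEM@8 WB@9
I3 add r2 <- r1,r2: IF@6 ID@7 stall=2 (RAW on I2.r1 (WB@9)) EX@10 MEM@11 WB@12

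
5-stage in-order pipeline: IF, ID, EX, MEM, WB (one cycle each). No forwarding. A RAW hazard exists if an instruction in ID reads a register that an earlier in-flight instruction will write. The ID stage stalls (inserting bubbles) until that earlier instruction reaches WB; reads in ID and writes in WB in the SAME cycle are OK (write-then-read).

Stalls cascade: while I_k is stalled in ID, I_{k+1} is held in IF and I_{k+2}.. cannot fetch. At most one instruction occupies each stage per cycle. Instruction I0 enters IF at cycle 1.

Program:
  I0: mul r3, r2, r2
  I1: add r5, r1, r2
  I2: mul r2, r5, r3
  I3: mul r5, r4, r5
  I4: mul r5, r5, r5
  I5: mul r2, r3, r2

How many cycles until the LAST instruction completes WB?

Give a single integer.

I0 mul r3 <- r2,r2: IF@1 ID@2 stall=0 (-) EX@3 MEM@4 WB@5
I1 add r5 <- r1,r2: IF@2 ID@3 stall=0 (-) EX@4 MEM@5 WB@6
I2 mul r2 <- r5,r3: IF@3 ID@4 stall=2 (RAW on I1.r5 (WB@6)) EX@7 MEM@8 WB@9
I3 mul r5 <- r4,r5: IF@4 ID@7 stall=0 (-) EX@8 MEM@9 WB@10
I4 mul r5 <- r5,r5: IF@7 ID@8 stall=2 (RAW on I3.r5 (WB@10)) EX@11 MEM@12 WB@13
I5 mul r2 <- r3,r2: IF@8 ID@11 stall=0 (-) EX@12 MEM@13 WB@14

Answer: 14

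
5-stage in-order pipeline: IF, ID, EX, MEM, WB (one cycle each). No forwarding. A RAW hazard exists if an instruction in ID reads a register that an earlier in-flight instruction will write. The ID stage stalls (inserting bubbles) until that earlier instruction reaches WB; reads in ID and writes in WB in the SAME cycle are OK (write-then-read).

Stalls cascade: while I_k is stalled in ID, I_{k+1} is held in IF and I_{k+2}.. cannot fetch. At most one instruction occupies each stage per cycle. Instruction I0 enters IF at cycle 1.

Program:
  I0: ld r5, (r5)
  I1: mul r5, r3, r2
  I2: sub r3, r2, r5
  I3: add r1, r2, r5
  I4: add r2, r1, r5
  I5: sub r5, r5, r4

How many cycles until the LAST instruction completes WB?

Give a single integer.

Answer: 14

Derivation:
I0 ld r5 <- r5: IF@1 ID@2 stall=0 (-) EX@3 MEM@4 WB@5
I1 mul r5 <- r3,r2: IF@2 ID@3 stall=0 (-) EX@4 MEM@5 WB@6
I2 sub r3 <- r2,r5: IF@3 ID@4 stall=2 (RAW on I1.r5 (WB@6)) EX@7 MEM@8 WB@9
I3 add r1 <- r2,r5: IF@4 ID@7 stall=0 (-) EX@8 MEM@9 WB@10
I4 add r2 <- r1,r5: IF@7 ID@8 stall=2 (RAW on I3.r1 (WB@10)) EX@11 MEM@12 WB@13
I5 sub r5 <- r5,r4: IF@8 ID@11 stall=0 (-) EX@12 MEM@13 WB@14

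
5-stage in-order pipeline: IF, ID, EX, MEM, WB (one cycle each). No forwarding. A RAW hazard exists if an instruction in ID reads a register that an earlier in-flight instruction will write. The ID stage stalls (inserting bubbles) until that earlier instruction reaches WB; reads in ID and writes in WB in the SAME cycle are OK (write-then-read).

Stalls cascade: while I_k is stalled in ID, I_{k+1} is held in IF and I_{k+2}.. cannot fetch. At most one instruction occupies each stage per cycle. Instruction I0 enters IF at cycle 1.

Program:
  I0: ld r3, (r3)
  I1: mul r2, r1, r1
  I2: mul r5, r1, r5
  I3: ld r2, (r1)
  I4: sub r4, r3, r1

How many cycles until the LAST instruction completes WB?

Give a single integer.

Answer: 9

Derivation:
I0 ld r3 <- r3: IF@1 ID@2 stall=0 (-) EX@3 MEM@4 WB@5
I1 mul r2 <- r1,r1: IF@2 ID@3 stall=0 (-) EX@4 MEM@5 WB@6
I2 mul r5 <- r1,r5: IF@3 ID@4 stall=0 (-) EX@5 MEM@6 WB@7
I3 ld r2 <- r1: IF@4 ID@5 stall=0 (-) EX@6 MEM@7 WB@8
I4 sub r4 <- r3,r1: IF@5 ID@6 stall=0 (-) EX@7 MEM@8 WB@9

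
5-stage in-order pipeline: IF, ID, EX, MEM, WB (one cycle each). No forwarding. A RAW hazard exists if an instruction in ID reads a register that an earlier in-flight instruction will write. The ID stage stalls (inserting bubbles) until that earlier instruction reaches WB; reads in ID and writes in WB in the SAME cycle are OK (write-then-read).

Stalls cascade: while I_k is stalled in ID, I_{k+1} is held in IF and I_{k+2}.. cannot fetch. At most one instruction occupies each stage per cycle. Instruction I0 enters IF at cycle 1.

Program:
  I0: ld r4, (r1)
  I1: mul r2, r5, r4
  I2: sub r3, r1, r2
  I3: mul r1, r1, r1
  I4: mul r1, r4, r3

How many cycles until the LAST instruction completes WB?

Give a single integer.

Answer: 14

Derivation:
I0 ld r4 <- r1: IF@1 ID@2 stall=0 (-) EX@3 MEM@4 WB@5
I1 mul r2 <- r5,r4: IF@2 ID@3 stall=2 (RAW on I0.r4 (WB@5)) EX@6 MEM@7 WB@8
I2 sub r3 <- r1,r2: IF@3 ID@6 stall=2 (RAW on I1.r2 (WB@8)) EX@9 MEM@10 WB@11
I3 mul r1 <- r1,r1: IF@6 ID@9 stall=0 (-) EX@10 MEM@11 WB@12
I4 mul r1 <- r4,r3: IF@9 ID@10 stall=1 (RAW on I2.r3 (WB@11)) EX@12 MEM@13 WB@14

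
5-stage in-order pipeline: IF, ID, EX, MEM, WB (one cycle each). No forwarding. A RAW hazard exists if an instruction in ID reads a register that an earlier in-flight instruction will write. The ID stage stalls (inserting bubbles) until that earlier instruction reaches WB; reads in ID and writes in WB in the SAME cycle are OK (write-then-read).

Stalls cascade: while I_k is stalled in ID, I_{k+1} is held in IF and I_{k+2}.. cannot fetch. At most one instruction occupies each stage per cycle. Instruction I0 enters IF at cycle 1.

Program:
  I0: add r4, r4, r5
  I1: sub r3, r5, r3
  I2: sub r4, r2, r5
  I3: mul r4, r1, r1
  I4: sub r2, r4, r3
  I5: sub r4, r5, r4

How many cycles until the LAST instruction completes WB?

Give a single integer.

Answer: 12

Derivation:
I0 add r4 <- r4,r5: IF@1 ID@2 stall=0 (-) EX@3 MEM@4 WB@5
I1 sub r3 <- r5,r3: IF@2 ID@3 stall=0 (-) EX@4 MEM@5 WB@6
I2 sub r4 <- r2,r5: IF@3 ID@4 stall=0 (-) EX@5 MEM@6 WB@7
I3 mul r4 <- r1,r1: IF@4 ID@5 stall=0 (-) EX@6 MEM@7 WB@8
I4 sub r2 <- r4,r3: IF@5 ID@6 stall=2 (RAW on I3.r4 (WB@8)) EX@9 MEM@10 WB@11
I5 sub r4 <- r5,r4: IF@6 ID@9 stall=0 (-) EX@10 MEM@11 WB@12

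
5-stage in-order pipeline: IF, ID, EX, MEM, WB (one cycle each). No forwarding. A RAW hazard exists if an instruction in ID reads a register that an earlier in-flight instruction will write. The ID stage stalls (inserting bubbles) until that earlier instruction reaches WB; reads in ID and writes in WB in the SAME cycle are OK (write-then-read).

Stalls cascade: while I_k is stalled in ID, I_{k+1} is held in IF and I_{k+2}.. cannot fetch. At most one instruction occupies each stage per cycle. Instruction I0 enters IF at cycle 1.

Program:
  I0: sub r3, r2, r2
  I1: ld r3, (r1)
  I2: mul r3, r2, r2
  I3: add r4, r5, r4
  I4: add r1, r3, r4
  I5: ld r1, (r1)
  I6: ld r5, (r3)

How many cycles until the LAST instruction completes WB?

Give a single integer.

Answer: 15

Derivation:
I0 sub r3 <- r2,r2: IF@1 ID@2 stall=0 (-) EX@3 MEM@4 WB@5
I1 ld r3 <- r1: IF@2 ID@3 stall=0 (-) EX@4 MEM@5 WB@6
I2 mul r3 <- r2,r2: IF@3 ID@4 stall=0 (-) EX@5 MEM@6 WB@7
I3 add r4 <- r5,r4: IF@4 ID@5 stall=0 (-) EX@6 MEM@7 WB@8
I4 add r1 <- r3,r4: IF@5 ID@6 stall=2 (RAW on I3.r4 (WB@8)) EX@9 MEM@10 WB@11
I5 ld r1 <- r1: IF@6 ID@9 stall=2 (RAW on I4.r1 (WB@11)) EX@12 MEM@13 WB@14
I6 ld r5 <- r3: IF@9 ID@12 stall=0 (-) EX@13 MEM@14 WB@15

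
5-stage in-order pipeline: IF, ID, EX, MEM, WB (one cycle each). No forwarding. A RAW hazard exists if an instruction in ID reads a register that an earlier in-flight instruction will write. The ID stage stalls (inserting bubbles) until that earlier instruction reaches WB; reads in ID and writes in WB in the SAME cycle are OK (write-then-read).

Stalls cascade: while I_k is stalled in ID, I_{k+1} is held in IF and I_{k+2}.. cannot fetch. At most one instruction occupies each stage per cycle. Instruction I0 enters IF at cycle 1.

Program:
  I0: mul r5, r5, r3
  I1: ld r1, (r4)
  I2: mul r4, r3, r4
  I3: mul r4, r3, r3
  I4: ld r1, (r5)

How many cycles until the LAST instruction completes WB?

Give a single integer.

Answer: 9

Derivation:
I0 mul r5 <- r5,r3: IF@1 ID@2 stall=0 (-) EX@3 MEM@4 WB@5
I1 ld r1 <- r4: IF@2 ID@3 stall=0 (-) EX@4 MEM@5 WB@6
I2 mul r4 <- r3,r4: IF@3 ID@4 stall=0 (-) EX@5 MEM@6 WB@7
I3 mul r4 <- r3,r3: IF@4 ID@5 stall=0 (-) EX@6 MEM@7 WB@8
I4 ld r1 <- r5: IF@5 ID@6 stall=0 (-) EX@7 MEM@8 WB@9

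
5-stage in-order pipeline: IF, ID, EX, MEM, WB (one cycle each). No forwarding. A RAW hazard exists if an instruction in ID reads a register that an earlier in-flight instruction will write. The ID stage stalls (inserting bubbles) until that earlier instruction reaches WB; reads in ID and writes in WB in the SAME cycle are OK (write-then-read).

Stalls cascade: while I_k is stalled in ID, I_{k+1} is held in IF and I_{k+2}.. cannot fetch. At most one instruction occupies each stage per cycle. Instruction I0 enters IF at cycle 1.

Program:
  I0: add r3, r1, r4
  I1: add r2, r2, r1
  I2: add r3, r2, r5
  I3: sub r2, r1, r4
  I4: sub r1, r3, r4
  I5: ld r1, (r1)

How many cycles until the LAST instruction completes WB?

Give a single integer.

Answer: 15

Derivation:
I0 add r3 <- r1,r4: IF@1 ID@2 stall=0 (-) EX@3 MEM@4 WB@5
I1 add r2 <- r2,r1: IF@2 ID@3 stall=0 (-) EX@4 MEM@5 WB@6
I2 add r3 <- r2,r5: IF@3 ID@4 stall=2 (RAW on I1.r2 (WB@6)) EX@7 MEM@8 WB@9
I3 sub r2 <- r1,r4: IF@4 ID@7 stall=0 (-) EX@8 MEM@9 WB@10
I4 sub r1 <- r3,r4: IF@7 ID@8 stall=1 (RAW on I2.r3 (WB@9)) EX@10 MEM@11 WB@12
I5 ld r1 <- r1: IF@8 ID@10 stall=2 (RAW on I4.r1 (WB@12)) EX@13 MEM@14 WB@15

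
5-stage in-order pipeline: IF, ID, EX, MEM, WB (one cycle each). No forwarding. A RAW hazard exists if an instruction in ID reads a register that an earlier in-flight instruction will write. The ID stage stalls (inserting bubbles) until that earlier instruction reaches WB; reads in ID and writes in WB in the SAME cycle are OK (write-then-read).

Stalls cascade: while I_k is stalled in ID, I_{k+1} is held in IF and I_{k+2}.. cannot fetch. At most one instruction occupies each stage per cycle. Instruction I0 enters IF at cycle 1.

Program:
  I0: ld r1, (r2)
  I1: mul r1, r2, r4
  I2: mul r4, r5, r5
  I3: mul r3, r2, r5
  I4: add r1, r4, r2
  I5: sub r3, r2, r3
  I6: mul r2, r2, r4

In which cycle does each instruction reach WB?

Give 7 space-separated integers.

I0 ld r1 <- r2: IF@1 ID@2 stall=0 (-) EX@3 MEM@4 WB@5
I1 mul r1 <- r2,r4: IF@2 ID@3 stall=0 (-) EX@4 MEM@5 WB@6
I2 mul r4 <- r5,r5: IF@3 ID@4 stall=0 (-) EX@5 MEM@6 WB@7
I3 mul r3 <- r2,r5: IF@4 ID@5 stall=0 (-) EX@6 MEM@7 WB@8
I4 add r1 <- r4,r2: IF@5 ID@6 stall=1 (RAW on I2.r4 (WB@7)) EX@8 MEM@9 WB@10
I5 sub r3 <- r2,r3: IF@6 ID@8 stall=0 (-) EX@9 MEM@10 WB@11
I6 mul r2 <- r2,r4: IF@8 ID@9 stall=0 (-) EX@10 MEM@11 WB@12

Answer: 5 6 7 8 10 11 12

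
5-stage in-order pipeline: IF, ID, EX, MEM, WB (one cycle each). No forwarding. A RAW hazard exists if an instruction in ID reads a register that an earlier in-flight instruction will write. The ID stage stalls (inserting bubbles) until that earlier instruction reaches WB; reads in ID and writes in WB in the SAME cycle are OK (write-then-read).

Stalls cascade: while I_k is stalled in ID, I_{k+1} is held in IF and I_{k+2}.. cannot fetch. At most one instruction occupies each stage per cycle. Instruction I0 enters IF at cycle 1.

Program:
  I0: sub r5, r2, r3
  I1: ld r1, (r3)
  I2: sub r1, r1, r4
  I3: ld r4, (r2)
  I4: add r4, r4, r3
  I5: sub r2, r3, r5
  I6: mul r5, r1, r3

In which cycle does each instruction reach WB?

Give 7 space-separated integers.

I0 sub r5 <- r2,r3: IF@1 ID@2 stall=0 (-) EX@3 MEM@4 WB@5
I1 ld r1 <- r3: IF@2 ID@3 stall=0 (-) EX@4 MEM@5 WB@6
I2 sub r1 <- r1,r4: IF@3 ID@4 stall=2 (RAW on I1.r1 (WB@6)) EX@7 MEM@8 WB@9
I3 ld r4 <- r2: IF@4 ID@7 stall=0 (-) EX@8 MEM@9 WB@10
I4 add r4 <- r4,r3: IF@7 ID@8 stall=2 (RAW on I3.r4 (WB@10)) EX@11 MEM@12 WB@13
I5 sub r2 <- r3,r5: IF@8 ID@11 stall=0 (-) EX@12 MEM@13 WB@14
I6 mul r5 <- r1,r3: IF@11 ID@12 stall=0 (-) EX@13 MEM@14 WB@15

Answer: 5 6 9 10 13 14 15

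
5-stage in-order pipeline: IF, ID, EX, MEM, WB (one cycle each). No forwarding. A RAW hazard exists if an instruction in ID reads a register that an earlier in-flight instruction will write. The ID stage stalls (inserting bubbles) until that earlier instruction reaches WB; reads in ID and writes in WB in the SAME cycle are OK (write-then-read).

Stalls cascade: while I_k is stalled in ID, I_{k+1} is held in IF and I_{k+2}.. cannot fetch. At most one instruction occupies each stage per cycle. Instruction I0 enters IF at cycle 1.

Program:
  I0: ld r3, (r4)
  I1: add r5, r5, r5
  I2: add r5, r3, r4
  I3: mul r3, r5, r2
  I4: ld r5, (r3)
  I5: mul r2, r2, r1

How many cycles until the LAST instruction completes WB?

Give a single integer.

Answer: 15

Derivation:
I0 ld r3 <- r4: IF@1 ID@2 stall=0 (-) EX@3 MEM@4 WB@5
I1 add r5 <- r5,r5: IF@2 ID@3 stall=0 (-) EX@4 MEM@5 WB@6
I2 add r5 <- r3,r4: IF@3 ID@4 stall=1 (RAW on I0.r3 (WB@5)) EX@6 MEM@7 WB@8
I3 mul r3 <- r5,r2: IF@4 ID@6 stall=2 (RAW on I2.r5 (WB@8)) EX@9 MEM@10 WB@11
I4 ld r5 <- r3: IF@6 ID@9 stall=2 (RAW on I3.r3 (WB@11)) EX@12 MEM@13 WB@14
I5 mul r2 <- r2,r1: IF@9 ID@12 stall=0 (-) EX@13 MEM@14 WB@15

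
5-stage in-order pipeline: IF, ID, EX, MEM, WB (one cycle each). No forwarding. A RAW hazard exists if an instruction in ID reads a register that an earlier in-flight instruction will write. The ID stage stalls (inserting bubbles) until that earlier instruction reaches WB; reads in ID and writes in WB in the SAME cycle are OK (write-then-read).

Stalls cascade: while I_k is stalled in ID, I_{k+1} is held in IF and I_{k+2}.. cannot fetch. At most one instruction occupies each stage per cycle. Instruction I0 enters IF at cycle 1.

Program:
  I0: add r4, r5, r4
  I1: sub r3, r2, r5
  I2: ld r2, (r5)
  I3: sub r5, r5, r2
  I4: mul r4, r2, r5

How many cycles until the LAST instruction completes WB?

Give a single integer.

Answer: 13

Derivation:
I0 add r4 <- r5,r4: IF@1 ID@2 stall=0 (-) EX@3 MEM@4 WB@5
I1 sub r3 <- r2,r5: IF@2 ID@3 stall=0 (-) EX@4 MEM@5 WB@6
I2 ld r2 <- r5: IF@3 ID@4 stall=0 (-) EX@5 MEM@6 WB@7
I3 sub r5 <- r5,r2: IF@4 ID@5 stall=2 (RAW on I2.r2 (WB@7)) EX@8 MEM@9 WB@10
I4 mul r4 <- r2,r5: IF@5 ID@8 stall=2 (RAW on I3.r5 (WB@10)) EX@11 MEM@12 WB@13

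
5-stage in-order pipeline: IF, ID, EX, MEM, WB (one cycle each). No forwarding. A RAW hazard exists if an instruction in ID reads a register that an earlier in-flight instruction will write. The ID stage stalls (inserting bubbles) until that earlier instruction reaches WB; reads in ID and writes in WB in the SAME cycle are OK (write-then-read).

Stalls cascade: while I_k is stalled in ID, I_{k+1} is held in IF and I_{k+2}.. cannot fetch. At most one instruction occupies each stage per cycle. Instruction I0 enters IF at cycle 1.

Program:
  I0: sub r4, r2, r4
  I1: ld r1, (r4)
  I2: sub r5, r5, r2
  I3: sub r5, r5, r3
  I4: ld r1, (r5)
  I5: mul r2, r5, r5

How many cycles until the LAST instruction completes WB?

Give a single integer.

Answer: 16

Derivation:
I0 sub r4 <- r2,r4: IF@1 ID@2 stall=0 (-) EX@3 MEM@4 WB@5
I1 ld r1 <- r4: IF@2 ID@3 stall=2 (RAW on I0.r4 (WB@5)) EX@6 MEM@7 WB@8
I2 sub r5 <- r5,r2: IF@3 ID@6 stall=0 (-) EX@7 MEM@8 WB@9
I3 sub r5 <- r5,r3: IF@6 ID@7 stall=2 (RAW on I2.r5 (WB@9)) EX@10 MEM@11 WB@12
I4 ld r1 <- r5: IF@7 ID@10 stall=2 (RAW on I3.r5 (WB@12)) EX@13 MEM@14 WB@15
I5 mul r2 <- r5,r5: IF@10 ID@13 stall=0 (-) EX@14 MEM@15 WB@16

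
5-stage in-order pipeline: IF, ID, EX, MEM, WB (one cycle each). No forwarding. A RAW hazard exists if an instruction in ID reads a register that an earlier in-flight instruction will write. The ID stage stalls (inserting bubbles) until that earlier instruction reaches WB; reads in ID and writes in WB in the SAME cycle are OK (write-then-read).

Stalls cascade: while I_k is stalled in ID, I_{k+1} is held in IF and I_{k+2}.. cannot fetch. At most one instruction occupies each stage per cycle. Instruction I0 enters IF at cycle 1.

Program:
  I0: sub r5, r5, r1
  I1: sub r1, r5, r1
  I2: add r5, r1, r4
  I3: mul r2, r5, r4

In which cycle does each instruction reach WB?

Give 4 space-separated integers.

Answer: 5 8 11 14

Derivation:
I0 sub r5 <- r5,r1: IF@1 ID@2 stall=0 (-) EX@3 MEM@4 WB@5
I1 sub r1 <- r5,r1: IF@2 ID@3 stall=2 (RAW on I0.r5 (WB@5)) EX@6 MEM@7 WB@8
I2 add r5 <- r1,r4: IF@3 ID@6 stall=2 (RAW on I1.r1 (WB@8)) EX@9 MEM@10 WB@11
I3 mul r2 <- r5,r4: IF@6 ID@9 stall=2 (RAW on I2.r5 (WB@11)) EX@12 MEM@13 WB@14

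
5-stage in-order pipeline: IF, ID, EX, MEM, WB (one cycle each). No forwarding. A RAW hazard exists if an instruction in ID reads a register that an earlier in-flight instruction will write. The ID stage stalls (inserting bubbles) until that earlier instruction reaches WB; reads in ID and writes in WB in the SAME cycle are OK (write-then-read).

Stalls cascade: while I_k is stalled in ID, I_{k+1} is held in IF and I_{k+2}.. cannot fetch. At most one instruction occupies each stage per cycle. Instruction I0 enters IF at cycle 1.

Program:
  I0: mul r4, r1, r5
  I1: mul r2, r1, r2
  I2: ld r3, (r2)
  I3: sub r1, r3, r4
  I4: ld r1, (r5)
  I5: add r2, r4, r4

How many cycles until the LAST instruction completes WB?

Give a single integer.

I0 mul r4 <- r1,r5: IF@1 ID@2 stall=0 (-) EX@3 MEM@4 WB@5
I1 mul r2 <- r1,r2: IF@2 ID@3 stall=0 (-) EX@4 MEM@5 WB@6
I2 ld r3 <- r2: IF@3 ID@4 stall=2 (RAW on I1.r2 (WB@6)) EX@7 MEM@8 WB@9
I3 sub r1 <- r3,r4: IF@4 ID@7 stall=2 (RAW on I2.r3 (WB@9)) EX@10 MEM@11 WB@12
I4 ld r1 <- r5: IF@7 ID@10 stall=0 (-) EX@11 MEM@12 WB@13
I5 add r2 <- r4,r4: IF@10 ID@11 stall=0 (-) EX@12 MEM@13 WB@14

Answer: 14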